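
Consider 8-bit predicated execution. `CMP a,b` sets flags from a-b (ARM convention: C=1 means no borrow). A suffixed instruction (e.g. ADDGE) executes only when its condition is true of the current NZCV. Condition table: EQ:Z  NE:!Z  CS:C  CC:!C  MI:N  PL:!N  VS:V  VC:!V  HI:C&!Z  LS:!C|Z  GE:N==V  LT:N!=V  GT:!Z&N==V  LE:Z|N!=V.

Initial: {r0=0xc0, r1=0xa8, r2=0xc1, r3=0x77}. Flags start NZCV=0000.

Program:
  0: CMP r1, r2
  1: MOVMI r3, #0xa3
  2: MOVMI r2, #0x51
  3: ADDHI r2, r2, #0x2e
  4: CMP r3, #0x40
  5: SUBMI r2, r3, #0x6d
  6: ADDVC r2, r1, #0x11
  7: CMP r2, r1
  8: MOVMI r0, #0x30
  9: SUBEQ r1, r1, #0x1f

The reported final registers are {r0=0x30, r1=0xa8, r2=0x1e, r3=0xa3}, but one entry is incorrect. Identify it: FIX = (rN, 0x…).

FIX = (r2, 0x51)

[0] flags=1000 → (cmp)
[1] flags=1000 MI?T → r3=0xa3
[2] flags=1000 MI?T → r2=0x51
[3] flags=1000 HI?F → skip
[4] flags=0011 → (cmp)
[5] flags=0011 MI?F → skip
[6] flags=0011 VC?F → skip
[7] flags=1001 → (cmp)
[8] flags=1001 MI?T → r0=0x30
[9] flags=1001 EQ?F → skip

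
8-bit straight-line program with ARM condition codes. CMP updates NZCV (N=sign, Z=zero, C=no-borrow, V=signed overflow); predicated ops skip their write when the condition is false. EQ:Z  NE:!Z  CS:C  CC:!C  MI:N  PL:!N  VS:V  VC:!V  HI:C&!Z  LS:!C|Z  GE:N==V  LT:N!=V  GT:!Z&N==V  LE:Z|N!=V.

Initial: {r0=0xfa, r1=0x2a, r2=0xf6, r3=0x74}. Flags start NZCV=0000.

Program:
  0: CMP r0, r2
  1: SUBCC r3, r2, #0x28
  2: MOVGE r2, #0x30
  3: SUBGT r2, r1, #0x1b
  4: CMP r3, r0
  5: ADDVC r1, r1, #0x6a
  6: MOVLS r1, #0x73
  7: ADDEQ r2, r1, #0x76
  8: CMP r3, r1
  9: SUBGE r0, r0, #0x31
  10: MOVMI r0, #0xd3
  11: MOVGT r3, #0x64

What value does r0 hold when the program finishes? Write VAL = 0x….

0: ✓ CMP  NZCV=0010
1: · SUBCC
2: ✓ MOVGE  r2←0x30
3: ✓ SUBGT  r2←0x0f
4: ✓ CMP  NZCV=0000
5: ✓ ADDVC  r1←0x94
6: ✓ MOVLS  r1←0x73
7: · ADDEQ
8: ✓ CMP  NZCV=0010
9: ✓ SUBGE  r0←0xc9
10: · MOVMI
11: ✓ MOVGT  r3←0x64

VAL = 0xc9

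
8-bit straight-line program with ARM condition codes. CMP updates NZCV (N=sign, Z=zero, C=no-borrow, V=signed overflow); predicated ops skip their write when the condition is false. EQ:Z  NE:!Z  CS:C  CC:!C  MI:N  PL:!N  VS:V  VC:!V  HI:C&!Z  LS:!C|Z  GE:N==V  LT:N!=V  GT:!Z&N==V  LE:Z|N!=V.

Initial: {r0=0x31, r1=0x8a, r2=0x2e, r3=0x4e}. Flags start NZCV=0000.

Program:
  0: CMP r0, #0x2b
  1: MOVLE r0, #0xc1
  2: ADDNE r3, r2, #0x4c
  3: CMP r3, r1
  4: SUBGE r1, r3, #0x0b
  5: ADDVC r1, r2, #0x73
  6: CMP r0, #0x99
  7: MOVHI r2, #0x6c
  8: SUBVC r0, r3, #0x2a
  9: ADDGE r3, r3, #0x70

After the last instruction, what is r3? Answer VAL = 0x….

VAL = 0xea

0: ✓ CMP  NZCV=0010
1: · MOVLE
2: ✓ ADDNE  r3←0x7a
3: ✓ CMP  NZCV=1001
4: ✓ SUBGE  r1←0x6f
5: · ADDVC
6: ✓ CMP  NZCV=1001
7: · MOVHI
8: · SUBVC
9: ✓ ADDGE  r3←0xea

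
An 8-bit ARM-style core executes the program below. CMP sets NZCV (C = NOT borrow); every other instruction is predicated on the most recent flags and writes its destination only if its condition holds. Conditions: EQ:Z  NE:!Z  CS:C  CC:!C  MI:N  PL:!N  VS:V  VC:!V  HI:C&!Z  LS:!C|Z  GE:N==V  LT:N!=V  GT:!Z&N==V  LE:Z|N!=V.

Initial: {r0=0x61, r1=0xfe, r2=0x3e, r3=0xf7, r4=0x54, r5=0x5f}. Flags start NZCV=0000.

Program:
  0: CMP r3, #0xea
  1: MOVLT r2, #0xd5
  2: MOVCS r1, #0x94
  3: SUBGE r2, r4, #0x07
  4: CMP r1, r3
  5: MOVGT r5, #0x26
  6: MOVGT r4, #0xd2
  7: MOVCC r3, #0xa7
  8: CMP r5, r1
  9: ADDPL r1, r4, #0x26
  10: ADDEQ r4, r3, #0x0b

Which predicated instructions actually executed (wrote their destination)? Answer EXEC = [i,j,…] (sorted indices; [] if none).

EXEC = [2,3,7]

0: ✓ CMP  NZCV=0010
1: · MOVLT
2: ✓ MOVCS  r1←0x94
3: ✓ SUBGE  r2←0x4d
4: ✓ CMP  NZCV=1000
5: · MOVGT
6: · MOVGT
7: ✓ MOVCC  r3←0xa7
8: ✓ CMP  NZCV=1001
9: · ADDPL
10: · ADDEQ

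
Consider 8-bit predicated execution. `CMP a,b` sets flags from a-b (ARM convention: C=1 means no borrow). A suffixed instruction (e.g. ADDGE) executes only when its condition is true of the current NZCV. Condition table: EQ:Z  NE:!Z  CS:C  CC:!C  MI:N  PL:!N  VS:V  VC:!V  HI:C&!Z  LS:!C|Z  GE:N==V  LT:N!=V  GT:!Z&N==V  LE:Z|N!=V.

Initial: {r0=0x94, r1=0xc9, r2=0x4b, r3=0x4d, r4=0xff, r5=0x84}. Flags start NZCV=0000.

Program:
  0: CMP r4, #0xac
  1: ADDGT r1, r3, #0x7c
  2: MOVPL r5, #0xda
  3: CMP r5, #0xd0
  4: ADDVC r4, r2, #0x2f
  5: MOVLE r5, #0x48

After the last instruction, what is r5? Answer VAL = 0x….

[0] flags=0010 → (cmp)
[1] flags=0010 GT?T → r1=0xc9
[2] flags=0010 PL?T → r5=0xda
[3] flags=0010 → (cmp)
[4] flags=0010 VC?T → r4=0x7a
[5] flags=0010 LE?F → skip

VAL = 0xda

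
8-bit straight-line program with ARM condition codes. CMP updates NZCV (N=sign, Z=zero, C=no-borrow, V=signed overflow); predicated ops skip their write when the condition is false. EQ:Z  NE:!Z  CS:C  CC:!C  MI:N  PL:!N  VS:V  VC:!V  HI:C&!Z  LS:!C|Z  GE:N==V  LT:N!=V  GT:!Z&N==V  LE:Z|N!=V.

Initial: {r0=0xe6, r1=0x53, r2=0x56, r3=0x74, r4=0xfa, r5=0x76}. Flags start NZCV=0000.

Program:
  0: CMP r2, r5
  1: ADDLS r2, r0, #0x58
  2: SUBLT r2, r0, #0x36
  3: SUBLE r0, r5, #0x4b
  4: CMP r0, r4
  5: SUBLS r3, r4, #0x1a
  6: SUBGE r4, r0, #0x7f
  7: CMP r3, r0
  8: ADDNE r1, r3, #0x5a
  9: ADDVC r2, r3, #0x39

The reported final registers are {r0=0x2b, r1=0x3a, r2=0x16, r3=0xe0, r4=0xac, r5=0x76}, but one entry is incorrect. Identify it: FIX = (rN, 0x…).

[0] flags=1000 → (cmp)
[1] flags=1000 LS?T → r2=0x3e
[2] flags=1000 LT?T → r2=0xb0
[3] flags=1000 LE?T → r0=0x2b
[4] flags=0000 → (cmp)
[5] flags=0000 LS?T → r3=0xe0
[6] flags=0000 GE?T → r4=0xac
[7] flags=1010 → (cmp)
[8] flags=1010 NE?T → r1=0x3a
[9] flags=1010 VC?T → r2=0x19

FIX = (r2, 0x19)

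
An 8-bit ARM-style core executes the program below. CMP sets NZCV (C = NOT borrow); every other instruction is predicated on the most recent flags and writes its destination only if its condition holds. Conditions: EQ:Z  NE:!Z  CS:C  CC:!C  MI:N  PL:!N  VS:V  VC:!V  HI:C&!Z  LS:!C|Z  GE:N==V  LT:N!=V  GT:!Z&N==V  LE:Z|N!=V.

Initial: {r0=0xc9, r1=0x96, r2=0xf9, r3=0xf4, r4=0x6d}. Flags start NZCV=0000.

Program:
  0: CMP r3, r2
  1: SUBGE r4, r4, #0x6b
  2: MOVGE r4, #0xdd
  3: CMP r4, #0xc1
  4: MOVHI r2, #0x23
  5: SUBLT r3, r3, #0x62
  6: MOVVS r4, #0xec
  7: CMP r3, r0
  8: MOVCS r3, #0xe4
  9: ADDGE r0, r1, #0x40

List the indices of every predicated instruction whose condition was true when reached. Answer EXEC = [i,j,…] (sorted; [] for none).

0: ✓ CMP  NZCV=1000
1: · SUBGE
2: · MOVGE
3: ✓ CMP  NZCV=1001
4: · MOVHI
5: · SUBLT
6: ✓ MOVVS  r4←0xec
7: ✓ CMP  NZCV=0010
8: ✓ MOVCS  r3←0xe4
9: ✓ ADDGE  r0←0xd6

EXEC = [6,8,9]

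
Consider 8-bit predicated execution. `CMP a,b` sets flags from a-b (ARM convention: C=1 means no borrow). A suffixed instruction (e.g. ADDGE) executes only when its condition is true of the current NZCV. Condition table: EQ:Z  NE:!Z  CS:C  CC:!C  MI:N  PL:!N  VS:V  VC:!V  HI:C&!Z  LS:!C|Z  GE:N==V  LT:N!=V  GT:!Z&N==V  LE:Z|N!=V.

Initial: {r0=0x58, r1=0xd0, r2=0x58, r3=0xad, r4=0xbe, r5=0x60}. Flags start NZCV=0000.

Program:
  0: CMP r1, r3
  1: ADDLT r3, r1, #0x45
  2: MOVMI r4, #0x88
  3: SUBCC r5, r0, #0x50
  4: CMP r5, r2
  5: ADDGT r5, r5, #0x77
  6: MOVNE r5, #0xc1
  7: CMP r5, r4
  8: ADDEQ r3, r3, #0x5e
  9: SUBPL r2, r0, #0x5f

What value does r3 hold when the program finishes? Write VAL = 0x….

VAL = 0xad

0: ✓ CMP  NZCV=0010
1: · ADDLT
2: · MOVMI
3: · SUBCC
4: ✓ CMP  NZCV=0010
5: ✓ ADDGT  r5←0xd7
6: ✓ MOVNE  r5←0xc1
7: ✓ CMP  NZCV=0010
8: · ADDEQ
9: ✓ SUBPL  r2←0xf9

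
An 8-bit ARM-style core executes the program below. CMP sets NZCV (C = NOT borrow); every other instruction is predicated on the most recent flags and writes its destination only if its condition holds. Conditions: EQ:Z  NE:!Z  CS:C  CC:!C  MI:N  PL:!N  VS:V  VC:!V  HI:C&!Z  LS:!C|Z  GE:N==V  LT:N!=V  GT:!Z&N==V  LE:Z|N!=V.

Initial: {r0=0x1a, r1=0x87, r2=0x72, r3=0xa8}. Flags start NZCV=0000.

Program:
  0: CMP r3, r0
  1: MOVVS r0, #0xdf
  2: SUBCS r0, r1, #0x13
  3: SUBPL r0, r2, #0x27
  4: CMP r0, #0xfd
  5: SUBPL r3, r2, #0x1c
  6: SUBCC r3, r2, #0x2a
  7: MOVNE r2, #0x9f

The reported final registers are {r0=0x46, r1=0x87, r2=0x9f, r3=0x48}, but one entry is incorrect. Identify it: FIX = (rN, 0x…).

FIX = (r0, 0x74)

0: ✓ CMP  NZCV=1010
1: · MOVVS
2: ✓ SUBCS  r0←0x74
3: · SUBPL
4: ✓ CMP  NZCV=0000
5: ✓ SUBPL  r3←0x56
6: ✓ SUBCC  r3←0x48
7: ✓ MOVNE  r2←0x9f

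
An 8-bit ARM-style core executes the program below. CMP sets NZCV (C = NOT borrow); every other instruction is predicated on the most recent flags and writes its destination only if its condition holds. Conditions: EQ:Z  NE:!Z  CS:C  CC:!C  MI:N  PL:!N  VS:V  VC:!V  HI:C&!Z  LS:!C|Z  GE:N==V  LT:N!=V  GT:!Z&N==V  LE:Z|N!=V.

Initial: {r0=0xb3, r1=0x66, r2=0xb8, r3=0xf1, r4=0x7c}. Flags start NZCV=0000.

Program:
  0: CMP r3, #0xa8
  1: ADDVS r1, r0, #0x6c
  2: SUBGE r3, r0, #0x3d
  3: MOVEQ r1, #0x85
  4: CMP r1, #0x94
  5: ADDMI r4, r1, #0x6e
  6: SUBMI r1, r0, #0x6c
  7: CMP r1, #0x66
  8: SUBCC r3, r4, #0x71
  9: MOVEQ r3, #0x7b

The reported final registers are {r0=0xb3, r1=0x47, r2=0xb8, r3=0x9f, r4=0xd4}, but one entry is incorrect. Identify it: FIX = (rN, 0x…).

0: ✓ CMP  NZCV=0010
1: · ADDVS
2: ✓ SUBGE  r3←0x76
3: · MOVEQ
4: ✓ CMP  NZCV=1001
5: ✓ ADDMI  r4←0xd4
6: ✓ SUBMI  r1←0x47
7: ✓ CMP  NZCV=1000
8: ✓ SUBCC  r3←0x63
9: · MOVEQ

FIX = (r3, 0x63)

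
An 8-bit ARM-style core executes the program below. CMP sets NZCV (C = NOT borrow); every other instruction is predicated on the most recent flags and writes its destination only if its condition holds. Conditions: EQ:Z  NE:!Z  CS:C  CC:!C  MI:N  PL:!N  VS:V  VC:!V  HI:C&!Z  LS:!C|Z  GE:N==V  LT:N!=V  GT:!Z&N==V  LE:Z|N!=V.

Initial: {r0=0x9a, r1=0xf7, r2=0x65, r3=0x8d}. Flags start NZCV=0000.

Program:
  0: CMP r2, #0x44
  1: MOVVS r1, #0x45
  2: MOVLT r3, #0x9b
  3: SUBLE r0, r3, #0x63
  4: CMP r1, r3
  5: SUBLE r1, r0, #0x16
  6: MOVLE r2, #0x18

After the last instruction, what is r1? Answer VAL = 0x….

VAL = 0xf7

0: ✓ CMP  NZCV=0010
1: · MOVVS
2: · MOVLT
3: · SUBLE
4: ✓ CMP  NZCV=0010
5: · SUBLE
6: · MOVLE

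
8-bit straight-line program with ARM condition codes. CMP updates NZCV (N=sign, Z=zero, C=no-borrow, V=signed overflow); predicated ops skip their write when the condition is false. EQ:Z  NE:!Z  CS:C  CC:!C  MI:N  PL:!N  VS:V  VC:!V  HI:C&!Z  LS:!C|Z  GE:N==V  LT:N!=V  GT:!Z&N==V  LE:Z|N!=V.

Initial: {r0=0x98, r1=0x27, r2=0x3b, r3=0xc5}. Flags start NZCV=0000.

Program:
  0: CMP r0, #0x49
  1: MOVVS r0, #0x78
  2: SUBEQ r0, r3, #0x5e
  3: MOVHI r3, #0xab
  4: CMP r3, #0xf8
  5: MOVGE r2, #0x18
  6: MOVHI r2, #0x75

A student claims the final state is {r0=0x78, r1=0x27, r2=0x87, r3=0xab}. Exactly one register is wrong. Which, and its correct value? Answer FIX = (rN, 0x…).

FIX = (r2, 0x3b)

[0] flags=0011 → (cmp)
[1] flags=0011 VS?T → r0=0x78
[2] flags=0011 EQ?F → skip
[3] flags=0011 HI?T → r3=0xab
[4] flags=1000 → (cmp)
[5] flags=1000 GE?F → skip
[6] flags=1000 HI?F → skip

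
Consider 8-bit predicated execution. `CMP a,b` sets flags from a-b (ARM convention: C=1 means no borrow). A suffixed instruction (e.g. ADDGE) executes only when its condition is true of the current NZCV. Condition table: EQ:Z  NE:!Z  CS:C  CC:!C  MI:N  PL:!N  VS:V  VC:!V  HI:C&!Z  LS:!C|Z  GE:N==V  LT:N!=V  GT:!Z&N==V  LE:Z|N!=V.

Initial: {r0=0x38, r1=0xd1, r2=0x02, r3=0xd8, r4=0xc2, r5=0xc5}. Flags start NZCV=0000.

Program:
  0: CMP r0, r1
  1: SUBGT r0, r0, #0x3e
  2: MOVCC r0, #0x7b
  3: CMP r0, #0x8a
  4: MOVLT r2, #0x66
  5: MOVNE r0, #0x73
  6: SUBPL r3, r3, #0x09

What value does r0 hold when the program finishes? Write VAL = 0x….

0: ✓ CMP  NZCV=0000
1: ✓ SUBGT  r0←0xfa
2: ✓ MOVCC  r0←0x7b
3: ✓ CMP  NZCV=1001
4: · MOVLT
5: ✓ MOVNE  r0←0x73
6: · SUBPL

VAL = 0x73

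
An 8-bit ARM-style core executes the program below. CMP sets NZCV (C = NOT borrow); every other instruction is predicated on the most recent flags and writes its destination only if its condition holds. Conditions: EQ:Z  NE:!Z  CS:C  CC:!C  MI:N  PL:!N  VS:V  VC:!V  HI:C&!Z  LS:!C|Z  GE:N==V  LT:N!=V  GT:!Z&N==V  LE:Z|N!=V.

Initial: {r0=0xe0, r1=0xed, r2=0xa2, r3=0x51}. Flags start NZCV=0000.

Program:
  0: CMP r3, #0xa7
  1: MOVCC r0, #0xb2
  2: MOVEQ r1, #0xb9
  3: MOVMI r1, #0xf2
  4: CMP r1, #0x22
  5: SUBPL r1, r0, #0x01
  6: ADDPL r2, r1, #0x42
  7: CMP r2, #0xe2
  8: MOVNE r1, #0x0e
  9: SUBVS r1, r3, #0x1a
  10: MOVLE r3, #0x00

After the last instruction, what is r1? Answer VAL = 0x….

[0] flags=1001 → (cmp)
[1] flags=1001 CC?T → r0=0xb2
[2] flags=1001 EQ?F → skip
[3] flags=1001 MI?T → r1=0xf2
[4] flags=1010 → (cmp)
[5] flags=1010 PL?F → skip
[6] flags=1010 PL?F → skip
[7] flags=1000 → (cmp)
[8] flags=1000 NE?T → r1=0x0e
[9] flags=1000 VS?F → skip
[10] flags=1000 LE?T → r3=0x00

VAL = 0x0e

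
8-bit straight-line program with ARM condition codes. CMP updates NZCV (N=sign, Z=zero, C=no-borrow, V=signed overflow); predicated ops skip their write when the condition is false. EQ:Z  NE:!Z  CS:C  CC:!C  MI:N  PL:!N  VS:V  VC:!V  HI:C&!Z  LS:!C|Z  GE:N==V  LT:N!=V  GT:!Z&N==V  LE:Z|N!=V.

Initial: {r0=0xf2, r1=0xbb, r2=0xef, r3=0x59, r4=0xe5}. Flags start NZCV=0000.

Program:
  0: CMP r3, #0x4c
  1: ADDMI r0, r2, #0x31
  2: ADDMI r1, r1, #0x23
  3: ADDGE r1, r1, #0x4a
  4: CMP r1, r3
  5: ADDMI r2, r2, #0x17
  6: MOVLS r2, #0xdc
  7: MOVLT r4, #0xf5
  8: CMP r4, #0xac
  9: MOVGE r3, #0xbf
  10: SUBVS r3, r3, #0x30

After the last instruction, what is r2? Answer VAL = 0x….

VAL = 0xdc

[0] flags=0010 → (cmp)
[1] flags=0010 MI?F → skip
[2] flags=0010 MI?F → skip
[3] flags=0010 GE?T → r1=0x05
[4] flags=1000 → (cmp)
[5] flags=1000 MI?T → r2=0x06
[6] flags=1000 LS?T → r2=0xdc
[7] flags=1000 LT?T → r4=0xf5
[8] flags=0010 → (cmp)
[9] flags=0010 GE?T → r3=0xbf
[10] flags=0010 VS?F → skip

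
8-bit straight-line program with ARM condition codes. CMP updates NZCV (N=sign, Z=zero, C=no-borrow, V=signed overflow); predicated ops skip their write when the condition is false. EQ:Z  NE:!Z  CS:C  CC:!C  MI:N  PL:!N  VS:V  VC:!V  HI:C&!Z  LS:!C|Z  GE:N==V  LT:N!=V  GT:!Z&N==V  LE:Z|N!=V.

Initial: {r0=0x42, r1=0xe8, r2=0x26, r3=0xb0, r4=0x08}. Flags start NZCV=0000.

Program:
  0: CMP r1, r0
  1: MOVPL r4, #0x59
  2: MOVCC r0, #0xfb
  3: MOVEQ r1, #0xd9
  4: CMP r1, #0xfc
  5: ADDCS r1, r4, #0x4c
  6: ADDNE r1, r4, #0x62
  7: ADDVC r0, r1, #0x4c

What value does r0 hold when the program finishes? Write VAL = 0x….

VAL = 0xb6

[0] flags=1010 → (cmp)
[1] flags=1010 PL?F → skip
[2] flags=1010 CC?F → skip
[3] flags=1010 EQ?F → skip
[4] flags=1000 → (cmp)
[5] flags=1000 CS?F → skip
[6] flags=1000 NE?T → r1=0x6a
[7] flags=1000 VC?T → r0=0xb6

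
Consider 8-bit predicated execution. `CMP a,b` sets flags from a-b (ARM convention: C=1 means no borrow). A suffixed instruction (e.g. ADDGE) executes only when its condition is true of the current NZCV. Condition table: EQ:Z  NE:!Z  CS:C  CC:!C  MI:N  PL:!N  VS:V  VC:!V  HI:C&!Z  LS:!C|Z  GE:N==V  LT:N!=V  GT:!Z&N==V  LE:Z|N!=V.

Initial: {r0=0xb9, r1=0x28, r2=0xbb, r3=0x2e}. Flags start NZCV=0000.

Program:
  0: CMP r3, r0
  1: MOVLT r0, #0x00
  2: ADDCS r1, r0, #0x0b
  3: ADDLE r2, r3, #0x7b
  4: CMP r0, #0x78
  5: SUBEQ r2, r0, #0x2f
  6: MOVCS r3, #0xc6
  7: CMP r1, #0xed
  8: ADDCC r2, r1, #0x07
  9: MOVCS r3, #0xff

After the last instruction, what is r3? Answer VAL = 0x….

[0] flags=0000 → (cmp)
[1] flags=0000 LT?F → skip
[2] flags=0000 CS?F → skip
[3] flags=0000 LE?F → skip
[4] flags=0011 → (cmp)
[5] flags=0011 EQ?F → skip
[6] flags=0011 CS?T → r3=0xc6
[7] flags=0000 → (cmp)
[8] flags=0000 CC?T → r2=0x2f
[9] flags=0000 CS?F → skip

VAL = 0xc6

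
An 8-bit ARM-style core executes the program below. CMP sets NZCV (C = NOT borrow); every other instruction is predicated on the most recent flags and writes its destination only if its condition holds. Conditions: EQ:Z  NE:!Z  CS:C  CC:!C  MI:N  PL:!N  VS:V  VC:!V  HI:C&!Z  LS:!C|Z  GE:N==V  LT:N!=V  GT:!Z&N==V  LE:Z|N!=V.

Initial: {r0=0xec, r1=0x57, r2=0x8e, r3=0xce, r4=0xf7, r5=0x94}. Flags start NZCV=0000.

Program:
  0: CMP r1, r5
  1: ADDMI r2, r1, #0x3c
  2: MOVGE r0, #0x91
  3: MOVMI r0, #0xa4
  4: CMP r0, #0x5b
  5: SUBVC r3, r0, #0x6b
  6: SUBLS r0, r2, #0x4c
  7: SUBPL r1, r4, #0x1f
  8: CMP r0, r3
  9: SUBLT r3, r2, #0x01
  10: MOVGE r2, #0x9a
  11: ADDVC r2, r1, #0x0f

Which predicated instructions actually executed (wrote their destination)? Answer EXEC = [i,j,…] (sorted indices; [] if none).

EXEC = [1,2,3,7,9,11]

0: ✓ CMP  NZCV=1001
1: ✓ ADDMI  r2←0x93
2: ✓ MOVGE  r0←0x91
3: ✓ MOVMI  r0←0xa4
4: ✓ CMP  NZCV=0011
5: · SUBVC
6: · SUBLS
7: ✓ SUBPL  r1←0xd8
8: ✓ CMP  NZCV=1000
9: ✓ SUBLT  r3←0x92
10: · MOVGE
11: ✓ ADDVC  r2←0xe7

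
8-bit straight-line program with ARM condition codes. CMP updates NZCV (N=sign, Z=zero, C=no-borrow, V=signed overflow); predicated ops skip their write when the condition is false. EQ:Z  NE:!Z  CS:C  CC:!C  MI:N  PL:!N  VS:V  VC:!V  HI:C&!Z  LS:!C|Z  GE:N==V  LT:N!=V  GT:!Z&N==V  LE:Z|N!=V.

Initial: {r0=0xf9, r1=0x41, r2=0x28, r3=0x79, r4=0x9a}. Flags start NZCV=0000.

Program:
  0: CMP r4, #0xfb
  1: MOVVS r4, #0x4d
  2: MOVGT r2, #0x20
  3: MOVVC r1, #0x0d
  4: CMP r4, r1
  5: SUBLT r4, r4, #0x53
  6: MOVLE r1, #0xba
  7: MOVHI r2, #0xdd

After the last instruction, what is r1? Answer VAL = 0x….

0: ✓ CMP  NZCV=1000
1: · MOVVS
2: · MOVGT
3: ✓ MOVVC  r1←0x0d
4: ✓ CMP  NZCV=1010
5: ✓ SUBLT  r4←0x47
6: ✓ MOVLE  r1←0xba
7: ✓ MOVHI  r2←0xdd

VAL = 0xba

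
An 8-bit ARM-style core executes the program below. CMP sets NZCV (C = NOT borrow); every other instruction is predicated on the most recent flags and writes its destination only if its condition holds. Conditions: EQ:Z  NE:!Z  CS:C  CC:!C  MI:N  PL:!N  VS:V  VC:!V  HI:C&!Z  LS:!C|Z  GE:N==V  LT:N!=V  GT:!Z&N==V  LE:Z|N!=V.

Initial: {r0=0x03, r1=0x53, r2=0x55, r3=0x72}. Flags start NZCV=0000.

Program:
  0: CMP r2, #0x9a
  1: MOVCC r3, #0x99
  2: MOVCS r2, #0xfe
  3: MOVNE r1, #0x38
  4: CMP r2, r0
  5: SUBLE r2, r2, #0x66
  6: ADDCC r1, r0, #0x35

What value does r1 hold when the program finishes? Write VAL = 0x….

[0] flags=1001 → (cmp)
[1] flags=1001 CC?T → r3=0x99
[2] flags=1001 CS?F → skip
[3] flags=1001 NE?T → r1=0x38
[4] flags=0010 → (cmp)
[5] flags=0010 LE?F → skip
[6] flags=0010 CC?F → skip

VAL = 0x38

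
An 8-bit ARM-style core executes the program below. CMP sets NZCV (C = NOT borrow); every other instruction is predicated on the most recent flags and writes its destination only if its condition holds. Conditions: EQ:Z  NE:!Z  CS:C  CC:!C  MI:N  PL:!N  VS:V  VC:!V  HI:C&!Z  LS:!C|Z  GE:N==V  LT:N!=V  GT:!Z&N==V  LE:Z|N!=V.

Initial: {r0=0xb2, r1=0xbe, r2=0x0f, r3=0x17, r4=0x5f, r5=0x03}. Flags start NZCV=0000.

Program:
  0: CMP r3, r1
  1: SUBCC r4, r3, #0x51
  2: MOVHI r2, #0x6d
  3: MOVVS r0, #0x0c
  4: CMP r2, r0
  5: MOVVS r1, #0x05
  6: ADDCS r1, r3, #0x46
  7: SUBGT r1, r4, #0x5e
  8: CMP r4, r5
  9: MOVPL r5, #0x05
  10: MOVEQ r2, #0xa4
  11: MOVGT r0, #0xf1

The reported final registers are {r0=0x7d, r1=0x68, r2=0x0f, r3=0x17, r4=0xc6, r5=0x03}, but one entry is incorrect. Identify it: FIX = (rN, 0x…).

FIX = (r0, 0xb2)

0: ✓ CMP  NZCV=0000
1: ✓ SUBCC  r4←0xc6
2: · MOVHI
3: · MOVVS
4: ✓ CMP  NZCV=0000
5: · MOVVS
6: · ADDCS
7: ✓ SUBGT  r1←0x68
8: ✓ CMP  NZCV=1010
9: · MOVPL
10: · MOVEQ
11: · MOVGT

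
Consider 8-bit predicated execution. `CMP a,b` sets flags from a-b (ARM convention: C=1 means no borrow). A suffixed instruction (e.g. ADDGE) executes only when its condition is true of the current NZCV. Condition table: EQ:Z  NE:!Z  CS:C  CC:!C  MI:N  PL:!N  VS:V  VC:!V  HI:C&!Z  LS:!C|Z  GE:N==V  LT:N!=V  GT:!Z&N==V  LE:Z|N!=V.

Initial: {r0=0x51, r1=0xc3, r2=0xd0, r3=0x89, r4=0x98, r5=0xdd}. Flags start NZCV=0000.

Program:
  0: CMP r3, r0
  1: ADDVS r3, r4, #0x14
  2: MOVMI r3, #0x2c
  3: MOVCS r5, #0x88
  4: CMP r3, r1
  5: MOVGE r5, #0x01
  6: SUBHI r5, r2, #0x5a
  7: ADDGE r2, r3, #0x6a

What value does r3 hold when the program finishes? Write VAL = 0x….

VAL = 0xac

[0] flags=0011 → (cmp)
[1] flags=0011 VS?T → r3=0xac
[2] flags=0011 MI?F → skip
[3] flags=0011 CS?T → r5=0x88
[4] flags=1000 → (cmp)
[5] flags=1000 GE?F → skip
[6] flags=1000 HI?F → skip
[7] flags=1000 GE?F → skip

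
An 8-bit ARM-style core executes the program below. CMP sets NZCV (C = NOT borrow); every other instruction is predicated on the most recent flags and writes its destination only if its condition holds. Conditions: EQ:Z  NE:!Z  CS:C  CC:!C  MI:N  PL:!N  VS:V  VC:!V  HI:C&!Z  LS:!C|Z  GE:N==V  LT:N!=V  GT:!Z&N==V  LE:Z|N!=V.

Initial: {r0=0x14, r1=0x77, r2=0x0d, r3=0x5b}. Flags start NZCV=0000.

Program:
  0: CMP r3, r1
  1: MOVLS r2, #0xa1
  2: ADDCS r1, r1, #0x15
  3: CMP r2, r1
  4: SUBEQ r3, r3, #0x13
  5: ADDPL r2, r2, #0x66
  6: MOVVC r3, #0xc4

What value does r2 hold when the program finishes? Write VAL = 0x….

VAL = 0x07

0: ✓ CMP  NZCV=1000
1: ✓ MOVLS  r2←0xa1
2: · ADDCS
3: ✓ CMP  NZCV=0011
4: · SUBEQ
5: ✓ ADDPL  r2←0x07
6: · MOVVC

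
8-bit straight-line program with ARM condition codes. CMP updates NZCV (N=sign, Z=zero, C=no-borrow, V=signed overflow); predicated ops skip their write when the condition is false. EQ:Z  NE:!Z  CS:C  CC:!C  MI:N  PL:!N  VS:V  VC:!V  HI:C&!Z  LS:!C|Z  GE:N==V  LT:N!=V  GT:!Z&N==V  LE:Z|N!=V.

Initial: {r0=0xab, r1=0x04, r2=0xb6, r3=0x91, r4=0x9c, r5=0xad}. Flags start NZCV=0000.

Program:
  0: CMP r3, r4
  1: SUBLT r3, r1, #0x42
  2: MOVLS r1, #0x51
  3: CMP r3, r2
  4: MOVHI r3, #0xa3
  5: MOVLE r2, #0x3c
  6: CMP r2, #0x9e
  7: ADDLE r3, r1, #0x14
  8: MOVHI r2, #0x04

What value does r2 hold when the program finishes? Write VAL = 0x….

[0] flags=1000 → (cmp)
[1] flags=1000 LT?T → r3=0xc2
[2] flags=1000 LS?T → r1=0x51
[3] flags=0010 → (cmp)
[4] flags=0010 HI?T → r3=0xa3
[5] flags=0010 LE?F → skip
[6] flags=0010 → (cmp)
[7] flags=0010 LE?F → skip
[8] flags=0010 HI?T → r2=0x04

VAL = 0x04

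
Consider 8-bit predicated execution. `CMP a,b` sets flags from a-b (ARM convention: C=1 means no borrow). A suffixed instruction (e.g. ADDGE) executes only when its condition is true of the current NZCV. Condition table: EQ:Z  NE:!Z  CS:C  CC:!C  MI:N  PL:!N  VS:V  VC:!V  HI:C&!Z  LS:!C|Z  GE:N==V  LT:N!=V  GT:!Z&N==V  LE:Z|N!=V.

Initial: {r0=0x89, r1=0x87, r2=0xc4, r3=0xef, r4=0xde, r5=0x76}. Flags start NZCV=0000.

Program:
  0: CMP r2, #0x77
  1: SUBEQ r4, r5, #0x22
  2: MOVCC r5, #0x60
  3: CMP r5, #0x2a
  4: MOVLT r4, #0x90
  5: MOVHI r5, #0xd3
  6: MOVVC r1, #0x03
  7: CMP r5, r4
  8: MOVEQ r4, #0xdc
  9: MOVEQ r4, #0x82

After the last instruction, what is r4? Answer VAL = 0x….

VAL = 0xde

0: ✓ CMP  NZCV=0011
1: · SUBEQ
2: · MOVCC
3: ✓ CMP  NZCV=0010
4: · MOVLT
5: ✓ MOVHI  r5←0xd3
6: ✓ MOVVC  r1←0x03
7: ✓ CMP  NZCV=1000
8: · MOVEQ
9: · MOVEQ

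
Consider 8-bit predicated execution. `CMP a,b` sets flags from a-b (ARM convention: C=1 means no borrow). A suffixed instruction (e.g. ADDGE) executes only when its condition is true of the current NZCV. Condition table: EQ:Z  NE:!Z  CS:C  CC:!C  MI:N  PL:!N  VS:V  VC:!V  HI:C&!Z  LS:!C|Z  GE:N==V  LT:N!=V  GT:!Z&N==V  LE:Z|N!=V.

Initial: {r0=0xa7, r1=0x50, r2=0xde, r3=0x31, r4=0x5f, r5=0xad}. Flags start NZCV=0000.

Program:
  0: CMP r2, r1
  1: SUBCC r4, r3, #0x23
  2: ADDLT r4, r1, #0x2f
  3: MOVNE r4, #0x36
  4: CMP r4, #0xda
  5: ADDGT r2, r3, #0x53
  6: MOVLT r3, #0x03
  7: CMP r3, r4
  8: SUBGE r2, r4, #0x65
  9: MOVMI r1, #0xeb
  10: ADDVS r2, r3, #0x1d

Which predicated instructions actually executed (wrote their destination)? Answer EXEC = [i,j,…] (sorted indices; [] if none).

0: ✓ CMP  NZCV=1010
1: · SUBCC
2: ✓ ADDLT  r4←0x7f
3: ✓ MOVNE  r4←0x36
4: ✓ CMP  NZCV=0000
5: ✓ ADDGT  r2←0x84
6: · MOVLT
7: ✓ CMP  NZCV=1000
8: · SUBGE
9: ✓ MOVMI  r1←0xeb
10: · ADDVS

EXEC = [2,3,5,9]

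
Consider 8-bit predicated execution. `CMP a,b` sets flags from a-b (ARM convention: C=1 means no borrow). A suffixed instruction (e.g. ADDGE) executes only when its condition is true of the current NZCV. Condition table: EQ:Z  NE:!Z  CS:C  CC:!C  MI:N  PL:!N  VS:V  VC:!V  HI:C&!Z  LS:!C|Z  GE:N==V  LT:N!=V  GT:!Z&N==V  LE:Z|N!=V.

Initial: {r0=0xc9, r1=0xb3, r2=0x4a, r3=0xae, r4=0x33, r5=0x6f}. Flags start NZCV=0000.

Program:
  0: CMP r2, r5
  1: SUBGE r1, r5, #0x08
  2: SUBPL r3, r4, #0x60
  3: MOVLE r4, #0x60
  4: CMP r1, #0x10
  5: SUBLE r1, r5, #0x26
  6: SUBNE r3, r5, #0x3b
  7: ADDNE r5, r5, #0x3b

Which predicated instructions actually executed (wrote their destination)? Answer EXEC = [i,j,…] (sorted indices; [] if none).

0: ✓ CMP  NZCV=1000
1: · SUBGE
2: · SUBPL
3: ✓ MOVLE  r4←0x60
4: ✓ CMP  NZCV=1010
5: ✓ SUBLE  r1←0x49
6: ✓ SUBNE  r3←0x34
7: ✓ ADDNE  r5←0xaa

EXEC = [3,5,6,7]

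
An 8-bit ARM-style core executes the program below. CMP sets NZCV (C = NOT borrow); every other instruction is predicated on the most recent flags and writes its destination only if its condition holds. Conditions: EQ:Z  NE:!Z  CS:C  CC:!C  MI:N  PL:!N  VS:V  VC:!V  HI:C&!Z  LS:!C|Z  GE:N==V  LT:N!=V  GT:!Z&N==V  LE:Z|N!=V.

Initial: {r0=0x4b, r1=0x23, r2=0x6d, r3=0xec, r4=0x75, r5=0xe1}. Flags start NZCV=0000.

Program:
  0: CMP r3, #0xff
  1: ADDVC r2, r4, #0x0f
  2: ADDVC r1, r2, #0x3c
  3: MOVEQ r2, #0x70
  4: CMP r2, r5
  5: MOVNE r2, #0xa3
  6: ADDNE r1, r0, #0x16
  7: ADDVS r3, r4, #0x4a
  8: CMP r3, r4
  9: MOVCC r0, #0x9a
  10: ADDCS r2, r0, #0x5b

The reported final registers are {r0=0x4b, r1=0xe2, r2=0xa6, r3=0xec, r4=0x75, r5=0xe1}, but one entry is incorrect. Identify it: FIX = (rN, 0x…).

FIX = (r1, 0x61)

0: ✓ CMP  NZCV=1000
1: ✓ ADDVC  r2←0x84
2: ✓ ADDVC  r1←0xc0
3: · MOVEQ
4: ✓ CMP  NZCV=1000
5: ✓ MOVNE  r2←0xa3
6: ✓ ADDNE  r1←0x61
7: · ADDVS
8: ✓ CMP  NZCV=0011
9: · MOVCC
10: ✓ ADDCS  r2←0xa6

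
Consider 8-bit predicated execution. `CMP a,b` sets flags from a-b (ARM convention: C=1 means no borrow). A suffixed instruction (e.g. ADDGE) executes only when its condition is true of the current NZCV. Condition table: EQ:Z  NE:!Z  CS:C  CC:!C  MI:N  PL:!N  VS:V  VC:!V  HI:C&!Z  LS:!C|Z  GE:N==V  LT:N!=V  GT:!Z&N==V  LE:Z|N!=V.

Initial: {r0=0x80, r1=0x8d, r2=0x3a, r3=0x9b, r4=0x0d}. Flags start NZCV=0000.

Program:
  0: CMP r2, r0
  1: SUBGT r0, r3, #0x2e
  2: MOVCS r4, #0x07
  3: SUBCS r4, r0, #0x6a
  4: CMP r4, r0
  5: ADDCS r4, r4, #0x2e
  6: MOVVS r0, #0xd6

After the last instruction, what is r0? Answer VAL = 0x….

[0] flags=1001 → (cmp)
[1] flags=1001 GT?T → r0=0x6d
[2] flags=1001 CS?F → skip
[3] flags=1001 CS?F → skip
[4] flags=1000 → (cmp)
[5] flags=1000 CS?F → skip
[6] flags=1000 VS?F → skip

VAL = 0x6d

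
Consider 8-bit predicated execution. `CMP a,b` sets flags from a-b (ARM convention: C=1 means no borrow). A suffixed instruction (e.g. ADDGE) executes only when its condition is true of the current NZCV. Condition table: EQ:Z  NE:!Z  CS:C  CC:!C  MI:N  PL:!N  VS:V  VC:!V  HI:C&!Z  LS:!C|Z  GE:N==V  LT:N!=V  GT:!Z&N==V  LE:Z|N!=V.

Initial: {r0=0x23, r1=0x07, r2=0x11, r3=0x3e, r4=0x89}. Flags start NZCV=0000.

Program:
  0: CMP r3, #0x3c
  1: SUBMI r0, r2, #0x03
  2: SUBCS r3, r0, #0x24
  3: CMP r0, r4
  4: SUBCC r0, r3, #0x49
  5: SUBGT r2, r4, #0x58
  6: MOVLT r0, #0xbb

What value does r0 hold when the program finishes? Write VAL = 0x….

0: ✓ CMP  NZCV=0010
1: · SUBMI
2: ✓ SUBCS  r3←0xff
3: ✓ CMP  NZCV=1001
4: ✓ SUBCC  r0←0xb6
5: ✓ SUBGT  r2←0x31
6: · MOVLT

VAL = 0xb6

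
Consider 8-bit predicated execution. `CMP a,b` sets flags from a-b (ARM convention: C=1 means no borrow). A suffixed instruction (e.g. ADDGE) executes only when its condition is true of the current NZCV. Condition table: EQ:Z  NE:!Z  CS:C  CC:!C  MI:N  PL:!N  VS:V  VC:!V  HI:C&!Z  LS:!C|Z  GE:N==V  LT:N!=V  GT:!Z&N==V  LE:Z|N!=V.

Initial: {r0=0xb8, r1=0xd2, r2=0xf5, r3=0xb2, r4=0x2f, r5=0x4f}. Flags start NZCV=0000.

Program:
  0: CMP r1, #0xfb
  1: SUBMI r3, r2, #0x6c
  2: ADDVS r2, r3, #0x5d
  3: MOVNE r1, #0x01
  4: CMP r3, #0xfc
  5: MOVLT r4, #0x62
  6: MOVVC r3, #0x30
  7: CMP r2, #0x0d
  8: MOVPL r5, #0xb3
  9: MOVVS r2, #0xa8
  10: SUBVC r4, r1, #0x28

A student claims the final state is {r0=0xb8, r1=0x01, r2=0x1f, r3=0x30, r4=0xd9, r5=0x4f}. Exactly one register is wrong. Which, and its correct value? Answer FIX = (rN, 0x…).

0: ✓ CMP  NZCV=1000
1: ✓ SUBMI  r3←0x89
2: · ADDVS
3: ✓ MOVNE  r1←0x01
4: ✓ CMP  NZCV=1000
5: ✓ MOVLT  r4←0x62
6: ✓ MOVVC  r3←0x30
7: ✓ CMP  NZCV=1010
8: · MOVPL
9: · MOVVS
10: ✓ SUBVC  r4←0xd9

FIX = (r2, 0xf5)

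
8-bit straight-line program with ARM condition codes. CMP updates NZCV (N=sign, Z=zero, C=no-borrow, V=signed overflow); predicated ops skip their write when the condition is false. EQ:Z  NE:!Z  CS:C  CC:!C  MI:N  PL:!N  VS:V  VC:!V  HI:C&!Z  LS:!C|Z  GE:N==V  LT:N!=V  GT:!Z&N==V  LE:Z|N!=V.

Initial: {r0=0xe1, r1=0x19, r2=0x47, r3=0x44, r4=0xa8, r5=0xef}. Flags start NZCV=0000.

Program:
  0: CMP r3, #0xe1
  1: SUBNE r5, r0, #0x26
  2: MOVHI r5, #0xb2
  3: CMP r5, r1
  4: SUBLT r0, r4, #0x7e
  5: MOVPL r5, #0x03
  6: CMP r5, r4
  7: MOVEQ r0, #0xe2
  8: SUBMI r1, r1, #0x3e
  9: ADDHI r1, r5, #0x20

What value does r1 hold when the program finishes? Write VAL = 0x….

[0] flags=0000 → (cmp)
[1] flags=0000 NE?T → r5=0xbb
[2] flags=0000 HI?F → skip
[3] flags=1010 → (cmp)
[4] flags=1010 LT?T → r0=0x2a
[5] flags=1010 PL?F → skip
[6] flags=0010 → (cmp)
[7] flags=0010 EQ?F → skip
[8] flags=0010 MI?F → skip
[9] flags=0010 HI?T → r1=0xdb

VAL = 0xdb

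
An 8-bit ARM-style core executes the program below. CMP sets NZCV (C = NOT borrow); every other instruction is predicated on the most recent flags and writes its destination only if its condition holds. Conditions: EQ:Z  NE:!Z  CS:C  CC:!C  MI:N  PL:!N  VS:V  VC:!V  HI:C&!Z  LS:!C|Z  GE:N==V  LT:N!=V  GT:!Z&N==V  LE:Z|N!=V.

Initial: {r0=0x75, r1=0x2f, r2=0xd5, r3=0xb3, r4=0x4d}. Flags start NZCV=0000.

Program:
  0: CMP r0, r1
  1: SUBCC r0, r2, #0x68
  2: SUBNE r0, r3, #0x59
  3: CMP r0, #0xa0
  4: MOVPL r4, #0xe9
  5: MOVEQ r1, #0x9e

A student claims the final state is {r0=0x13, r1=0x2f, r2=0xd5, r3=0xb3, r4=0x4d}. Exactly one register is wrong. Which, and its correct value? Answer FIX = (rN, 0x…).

FIX = (r0, 0x5a)

[0] flags=0010 → (cmp)
[1] flags=0010 CC?F → skip
[2] flags=0010 NE?T → r0=0x5a
[3] flags=1001 → (cmp)
[4] flags=1001 PL?F → skip
[5] flags=1001 EQ?F → skip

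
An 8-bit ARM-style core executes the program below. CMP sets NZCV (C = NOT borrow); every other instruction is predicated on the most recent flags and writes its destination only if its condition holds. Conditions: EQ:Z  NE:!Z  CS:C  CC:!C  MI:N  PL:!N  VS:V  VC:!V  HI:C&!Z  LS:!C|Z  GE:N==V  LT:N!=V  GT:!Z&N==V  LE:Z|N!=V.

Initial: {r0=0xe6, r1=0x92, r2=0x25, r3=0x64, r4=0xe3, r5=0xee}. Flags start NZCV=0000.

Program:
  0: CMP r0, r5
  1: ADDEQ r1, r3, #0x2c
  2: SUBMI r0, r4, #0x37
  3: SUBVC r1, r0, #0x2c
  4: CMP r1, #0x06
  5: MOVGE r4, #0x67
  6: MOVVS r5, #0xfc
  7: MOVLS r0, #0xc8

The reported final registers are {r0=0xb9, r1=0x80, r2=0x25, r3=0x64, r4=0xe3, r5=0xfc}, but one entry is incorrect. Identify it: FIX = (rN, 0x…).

[0] flags=1000 → (cmp)
[1] flags=1000 EQ?F → skip
[2] flags=1000 MI?T → r0=0xac
[3] flags=1000 VC?T → r1=0x80
[4] flags=0011 → (cmp)
[5] flags=0011 GE?F → skip
[6] flags=0011 VS?T → r5=0xfc
[7] flags=0011 LS?F → skip

FIX = (r0, 0xac)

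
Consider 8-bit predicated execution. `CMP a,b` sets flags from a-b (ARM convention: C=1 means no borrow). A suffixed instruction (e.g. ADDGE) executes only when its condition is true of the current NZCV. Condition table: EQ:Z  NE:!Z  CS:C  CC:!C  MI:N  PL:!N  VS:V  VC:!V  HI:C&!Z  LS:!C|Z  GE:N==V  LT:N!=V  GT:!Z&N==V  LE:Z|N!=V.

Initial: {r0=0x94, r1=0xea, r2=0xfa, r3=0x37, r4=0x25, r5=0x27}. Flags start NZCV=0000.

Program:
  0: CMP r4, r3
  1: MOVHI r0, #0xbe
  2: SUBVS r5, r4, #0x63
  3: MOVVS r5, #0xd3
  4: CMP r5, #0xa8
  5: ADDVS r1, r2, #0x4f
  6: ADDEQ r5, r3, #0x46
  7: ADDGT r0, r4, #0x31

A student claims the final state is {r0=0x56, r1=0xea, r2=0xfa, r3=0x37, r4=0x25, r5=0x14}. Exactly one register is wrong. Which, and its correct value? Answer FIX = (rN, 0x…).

FIX = (r5, 0x27)

0: ✓ CMP  NZCV=1000
1: · MOVHI
2: · SUBVS
3: · MOVVS
4: ✓ CMP  NZCV=0000
5: · ADDVS
6: · ADDEQ
7: ✓ ADDGT  r0←0x56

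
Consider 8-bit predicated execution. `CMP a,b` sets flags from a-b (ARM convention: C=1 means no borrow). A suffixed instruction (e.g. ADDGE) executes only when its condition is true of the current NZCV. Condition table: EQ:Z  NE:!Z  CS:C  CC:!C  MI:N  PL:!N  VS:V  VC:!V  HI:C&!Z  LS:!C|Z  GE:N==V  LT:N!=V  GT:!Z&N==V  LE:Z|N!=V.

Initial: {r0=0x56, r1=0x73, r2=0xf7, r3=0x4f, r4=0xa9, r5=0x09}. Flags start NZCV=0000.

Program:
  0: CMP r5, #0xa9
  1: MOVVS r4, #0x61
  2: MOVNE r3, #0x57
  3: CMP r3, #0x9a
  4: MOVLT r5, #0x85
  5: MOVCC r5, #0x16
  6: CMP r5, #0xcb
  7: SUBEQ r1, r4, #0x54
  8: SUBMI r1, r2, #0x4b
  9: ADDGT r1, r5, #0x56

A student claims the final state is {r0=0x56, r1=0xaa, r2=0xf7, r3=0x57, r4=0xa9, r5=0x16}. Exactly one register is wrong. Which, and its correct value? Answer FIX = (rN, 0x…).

[0] flags=0000 → (cmp)
[1] flags=0000 VS?F → skip
[2] flags=0000 NE?T → r3=0x57
[3] flags=1001 → (cmp)
[4] flags=1001 LT?F → skip
[5] flags=1001 CC?T → r5=0x16
[6] flags=0000 → (cmp)
[7] flags=0000 EQ?F → skip
[8] flags=0000 MI?F → skip
[9] flags=0000 GT?T → r1=0x6c

FIX = (r1, 0x6c)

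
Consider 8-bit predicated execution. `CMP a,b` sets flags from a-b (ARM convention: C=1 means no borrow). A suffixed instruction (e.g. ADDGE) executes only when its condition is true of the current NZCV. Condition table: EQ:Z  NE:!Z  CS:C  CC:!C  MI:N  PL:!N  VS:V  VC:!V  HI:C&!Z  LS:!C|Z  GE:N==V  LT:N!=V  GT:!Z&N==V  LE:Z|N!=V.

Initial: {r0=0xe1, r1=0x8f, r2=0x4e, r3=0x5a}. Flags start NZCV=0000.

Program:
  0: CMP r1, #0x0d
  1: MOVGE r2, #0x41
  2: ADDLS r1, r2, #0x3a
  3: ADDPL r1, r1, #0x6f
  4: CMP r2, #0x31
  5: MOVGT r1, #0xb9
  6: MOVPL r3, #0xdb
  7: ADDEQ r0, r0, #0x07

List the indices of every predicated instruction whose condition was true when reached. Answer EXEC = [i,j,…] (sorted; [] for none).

EXEC = [5,6]

[0] flags=1010 → (cmp)
[1] flags=1010 GE?F → skip
[2] flags=1010 LS?F → skip
[3] flags=1010 PL?F → skip
[4] flags=0010 → (cmp)
[5] flags=0010 GT?T → r1=0xb9
[6] flags=0010 PL?T → r3=0xdb
[7] flags=0010 EQ?F → skip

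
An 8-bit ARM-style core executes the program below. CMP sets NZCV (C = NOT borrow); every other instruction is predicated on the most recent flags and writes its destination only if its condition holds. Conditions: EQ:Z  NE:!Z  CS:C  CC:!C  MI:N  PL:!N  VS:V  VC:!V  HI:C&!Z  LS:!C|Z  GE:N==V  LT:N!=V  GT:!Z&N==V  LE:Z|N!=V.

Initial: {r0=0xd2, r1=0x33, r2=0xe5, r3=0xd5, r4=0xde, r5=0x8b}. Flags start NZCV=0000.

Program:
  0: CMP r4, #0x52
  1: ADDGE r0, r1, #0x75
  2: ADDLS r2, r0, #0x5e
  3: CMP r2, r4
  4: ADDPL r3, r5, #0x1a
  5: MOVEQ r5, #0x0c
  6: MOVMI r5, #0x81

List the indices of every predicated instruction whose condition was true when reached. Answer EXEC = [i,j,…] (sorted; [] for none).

EXEC = [4]

[0] flags=1010 → (cmp)
[1] flags=1010 GE?F → skip
[2] flags=1010 LS?F → skip
[3] flags=0010 → (cmp)
[4] flags=0010 PL?T → r3=0xa5
[5] flags=0010 EQ?F → skip
[6] flags=0010 MI?F → skip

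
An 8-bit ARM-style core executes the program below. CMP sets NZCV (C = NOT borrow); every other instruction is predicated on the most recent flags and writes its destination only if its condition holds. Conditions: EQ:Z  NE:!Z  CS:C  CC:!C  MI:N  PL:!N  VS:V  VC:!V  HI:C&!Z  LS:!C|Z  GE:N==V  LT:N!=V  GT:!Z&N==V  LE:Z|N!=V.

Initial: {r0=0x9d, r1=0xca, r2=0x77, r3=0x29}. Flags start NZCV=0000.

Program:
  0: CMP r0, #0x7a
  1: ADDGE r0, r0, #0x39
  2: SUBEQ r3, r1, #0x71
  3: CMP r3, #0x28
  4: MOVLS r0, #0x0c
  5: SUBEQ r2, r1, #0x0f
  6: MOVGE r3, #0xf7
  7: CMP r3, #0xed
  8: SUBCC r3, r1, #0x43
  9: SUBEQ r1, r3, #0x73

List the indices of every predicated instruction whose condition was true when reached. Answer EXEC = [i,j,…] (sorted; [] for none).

0: ✓ CMP  NZCV=0011
1: · ADDGE
2: · SUBEQ
3: ✓ CMP  NZCV=0010
4: · MOVLS
5: · SUBEQ
6: ✓ MOVGE  r3←0xf7
7: ✓ CMP  NZCV=0010
8: · SUBCC
9: · SUBEQ

EXEC = [6]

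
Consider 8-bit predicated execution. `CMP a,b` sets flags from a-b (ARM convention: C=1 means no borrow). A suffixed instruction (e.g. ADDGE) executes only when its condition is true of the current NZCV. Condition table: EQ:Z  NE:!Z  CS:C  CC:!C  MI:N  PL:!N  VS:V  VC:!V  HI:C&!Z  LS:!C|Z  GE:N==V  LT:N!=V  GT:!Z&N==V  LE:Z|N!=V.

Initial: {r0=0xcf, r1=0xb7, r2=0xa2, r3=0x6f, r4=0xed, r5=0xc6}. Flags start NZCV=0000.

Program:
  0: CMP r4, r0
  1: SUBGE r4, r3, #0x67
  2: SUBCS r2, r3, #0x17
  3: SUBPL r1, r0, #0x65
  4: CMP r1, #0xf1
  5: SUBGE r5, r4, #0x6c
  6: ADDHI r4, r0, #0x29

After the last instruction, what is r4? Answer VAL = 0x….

[0] flags=0010 → (cmp)
[1] flags=0010 GE?T → r4=0x08
[2] flags=0010 CS?T → r2=0x58
[3] flags=0010 PL?T → r1=0x6a
[4] flags=0000 → (cmp)
[5] flags=0000 GE?T → r5=0x9c
[6] flags=0000 HI?F → skip

VAL = 0x08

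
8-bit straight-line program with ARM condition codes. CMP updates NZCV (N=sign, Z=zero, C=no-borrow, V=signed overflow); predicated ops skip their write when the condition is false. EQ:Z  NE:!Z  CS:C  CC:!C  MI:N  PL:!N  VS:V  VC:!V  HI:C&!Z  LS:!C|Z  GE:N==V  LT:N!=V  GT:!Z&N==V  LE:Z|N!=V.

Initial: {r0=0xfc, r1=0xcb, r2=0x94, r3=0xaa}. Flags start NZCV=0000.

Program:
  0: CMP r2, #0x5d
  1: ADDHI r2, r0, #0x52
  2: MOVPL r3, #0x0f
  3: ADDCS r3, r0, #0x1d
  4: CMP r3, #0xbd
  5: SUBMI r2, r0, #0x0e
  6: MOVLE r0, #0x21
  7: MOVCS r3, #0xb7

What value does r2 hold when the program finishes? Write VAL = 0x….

0: ✓ CMP  NZCV=0011
1: ✓ ADDHI  r2←0x4e
2: ✓ MOVPL  r3←0x0f
3: ✓ ADDCS  r3←0x19
4: ✓ CMP  NZCV=0000
5: · SUBMI
6: · MOVLE
7: · MOVCS

VAL = 0x4e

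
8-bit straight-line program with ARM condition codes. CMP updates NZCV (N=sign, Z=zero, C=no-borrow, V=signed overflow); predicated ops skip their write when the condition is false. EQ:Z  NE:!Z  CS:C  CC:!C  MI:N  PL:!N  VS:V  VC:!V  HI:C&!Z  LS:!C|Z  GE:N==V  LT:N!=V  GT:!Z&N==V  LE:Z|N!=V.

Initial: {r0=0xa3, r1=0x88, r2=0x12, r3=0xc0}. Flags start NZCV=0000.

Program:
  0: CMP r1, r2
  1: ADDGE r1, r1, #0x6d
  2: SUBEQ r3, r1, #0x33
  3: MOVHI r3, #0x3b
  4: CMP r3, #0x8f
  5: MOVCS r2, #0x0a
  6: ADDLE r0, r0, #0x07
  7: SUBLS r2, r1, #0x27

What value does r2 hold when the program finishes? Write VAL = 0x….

VAL = 0x61

0: ✓ CMP  NZCV=0011
1: · ADDGE
2: · SUBEQ
3: ✓ MOVHI  r3←0x3b
4: ✓ CMP  NZCV=1001
5: · MOVCS
6: · ADDLE
7: ✓ SUBLS  r2←0x61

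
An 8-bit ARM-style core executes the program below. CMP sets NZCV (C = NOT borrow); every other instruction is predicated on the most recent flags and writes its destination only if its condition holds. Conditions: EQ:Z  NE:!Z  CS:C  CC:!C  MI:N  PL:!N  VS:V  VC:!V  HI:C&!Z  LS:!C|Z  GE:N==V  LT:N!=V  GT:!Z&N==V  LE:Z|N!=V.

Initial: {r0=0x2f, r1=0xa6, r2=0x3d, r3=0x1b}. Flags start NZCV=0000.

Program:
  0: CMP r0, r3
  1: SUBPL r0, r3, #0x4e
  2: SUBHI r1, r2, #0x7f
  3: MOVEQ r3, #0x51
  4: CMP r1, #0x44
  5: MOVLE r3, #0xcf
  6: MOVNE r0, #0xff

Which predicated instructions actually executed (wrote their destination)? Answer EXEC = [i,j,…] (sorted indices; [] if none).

EXEC = [1,2,5,6]

0: ✓ CMP  NZCV=0010
1: ✓ SUBPL  r0←0xcd
2: ✓ SUBHI  r1←0xbe
3: · MOVEQ
4: ✓ CMP  NZCV=0011
5: ✓ MOVLE  r3←0xcf
6: ✓ MOVNE  r0←0xff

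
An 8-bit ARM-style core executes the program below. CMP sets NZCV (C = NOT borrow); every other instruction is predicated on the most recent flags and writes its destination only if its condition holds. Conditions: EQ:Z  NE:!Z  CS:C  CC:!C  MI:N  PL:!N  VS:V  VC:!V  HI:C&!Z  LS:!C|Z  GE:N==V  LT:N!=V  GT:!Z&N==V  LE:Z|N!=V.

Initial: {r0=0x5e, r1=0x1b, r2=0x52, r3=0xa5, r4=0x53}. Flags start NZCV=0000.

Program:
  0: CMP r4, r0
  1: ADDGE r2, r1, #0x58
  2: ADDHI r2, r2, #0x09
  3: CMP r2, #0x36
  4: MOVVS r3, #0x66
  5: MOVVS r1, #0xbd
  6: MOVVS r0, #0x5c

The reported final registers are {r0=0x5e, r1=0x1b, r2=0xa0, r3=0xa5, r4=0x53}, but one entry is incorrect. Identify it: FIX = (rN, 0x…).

0: ✓ CMP  NZCV=1000
1: · ADDGE
2: · ADDHI
3: ✓ CMP  NZCV=0010
4: · MOVVS
5: · MOVVS
6: · MOVVS

FIX = (r2, 0x52)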